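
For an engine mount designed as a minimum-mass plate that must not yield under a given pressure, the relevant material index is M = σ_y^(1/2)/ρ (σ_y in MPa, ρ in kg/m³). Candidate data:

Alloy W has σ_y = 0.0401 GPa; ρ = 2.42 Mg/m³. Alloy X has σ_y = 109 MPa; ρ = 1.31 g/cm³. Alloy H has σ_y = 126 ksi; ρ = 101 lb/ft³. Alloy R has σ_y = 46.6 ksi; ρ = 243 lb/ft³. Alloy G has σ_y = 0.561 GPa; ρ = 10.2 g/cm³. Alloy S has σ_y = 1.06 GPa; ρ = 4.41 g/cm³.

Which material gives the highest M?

alloy H

In SI units:
  alloy W: σ_y = 40.10 MPa, ρ = 2420 kg/m³
  alloy X: σ_y = 109.0 MPa, ρ = 1310 kg/m³
  alloy H: σ_y = 868.7 MPa, ρ = 1618 kg/m³
  alloy R: σ_y = 321.3 MPa, ρ = 3892 kg/m³
  alloy G: σ_y = 561.0 MPa, ρ = 10200 kg/m³
  alloy S: σ_y = 1060 MPa, ρ = 4410 kg/m³
  alloy H: M = 18.2×10⁻³
  alloy X: M = 7.97×10⁻³
  alloy S: M = 7.38×10⁻³
  alloy R: M = 4.60×10⁻³
  alloy W: M = 2.62×10⁻³
  alloy G: M = 2.32×10⁻³
Alloy H ranks first.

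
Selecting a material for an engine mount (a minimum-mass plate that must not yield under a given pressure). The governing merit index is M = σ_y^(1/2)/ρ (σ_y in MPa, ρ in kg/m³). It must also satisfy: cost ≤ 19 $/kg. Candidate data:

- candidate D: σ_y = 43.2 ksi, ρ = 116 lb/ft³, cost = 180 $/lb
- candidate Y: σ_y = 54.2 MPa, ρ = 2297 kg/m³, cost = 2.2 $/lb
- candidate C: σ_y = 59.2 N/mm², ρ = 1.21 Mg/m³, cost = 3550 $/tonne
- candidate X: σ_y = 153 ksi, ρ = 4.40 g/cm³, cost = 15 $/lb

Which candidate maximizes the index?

Screen on constraints: cost ≤ 19 $/kg. Survivors: candidate Y, candidate C.
After converting to SI:
  candidate Y: σ_y = 54.20 MPa, ρ = 2297 kg/m³
  candidate C: σ_y = 59.20 MPa, ρ = 1210 kg/m³
  candidate C: M = 6.36×10⁻³
  candidate Y: M = 3.21×10⁻³
The maximum is for candidate C.

candidate C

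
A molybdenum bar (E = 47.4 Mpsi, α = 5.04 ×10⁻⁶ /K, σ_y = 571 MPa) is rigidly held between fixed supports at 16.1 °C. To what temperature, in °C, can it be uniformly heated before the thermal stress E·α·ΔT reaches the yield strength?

E = 47.4 Mpsi = 326.8 GPa.
E·α·ΔT = 571.0 MPa ⇒ ΔT = 571.0 / (326.8×10³ × 5.04×10⁻⁶) = 346.7 K.
T = 16.1 + 346.7 = 362.8 °C.

363 °C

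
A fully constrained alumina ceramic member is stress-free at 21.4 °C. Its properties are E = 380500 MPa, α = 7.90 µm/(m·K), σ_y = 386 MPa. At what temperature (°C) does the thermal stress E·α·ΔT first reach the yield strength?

E = 380500 MPa = 380.5 GPa.
E·α·ΔT = 386.0 MPa ⇒ ΔT = 386.0 / (380.5×10³ × 7.90×10⁻⁶) = 128.4 K.
T = 21.4 + 128.4 = 149.8 °C.

150 °C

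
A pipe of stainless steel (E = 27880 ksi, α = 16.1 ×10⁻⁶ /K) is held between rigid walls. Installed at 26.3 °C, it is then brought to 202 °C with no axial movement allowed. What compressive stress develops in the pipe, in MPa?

E = 27880 ksi = 192.2 GPa.
ΔT = 175.7 K. Constrained thermal stress σ = E·α·ΔT = 192.2×10³ MPa × 16.1×10⁻⁶ × 175.7 = 544 MPa (compressive).

544 MPa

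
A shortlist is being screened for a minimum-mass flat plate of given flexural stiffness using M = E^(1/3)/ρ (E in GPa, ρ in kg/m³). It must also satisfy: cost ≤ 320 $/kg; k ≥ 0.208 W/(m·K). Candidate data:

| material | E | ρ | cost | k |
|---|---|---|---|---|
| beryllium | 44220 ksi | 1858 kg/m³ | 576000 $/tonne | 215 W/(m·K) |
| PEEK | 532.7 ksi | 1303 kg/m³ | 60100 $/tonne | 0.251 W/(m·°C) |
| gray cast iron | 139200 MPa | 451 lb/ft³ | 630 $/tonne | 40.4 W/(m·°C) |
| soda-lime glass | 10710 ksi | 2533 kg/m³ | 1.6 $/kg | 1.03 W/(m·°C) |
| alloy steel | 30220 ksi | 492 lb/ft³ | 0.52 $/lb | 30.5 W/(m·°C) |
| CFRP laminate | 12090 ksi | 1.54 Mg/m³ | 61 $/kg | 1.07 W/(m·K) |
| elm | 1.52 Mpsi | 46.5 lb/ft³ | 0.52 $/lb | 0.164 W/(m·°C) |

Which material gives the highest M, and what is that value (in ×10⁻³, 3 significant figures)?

CFRP laminate, M = 2.84×10⁻³

Screen on constraints: cost ≤ 320 $/kg; k ≥ 0.208 W/(m·K). Survivors: PEEK, gray cast iron, soda-lime glass, alloy steel, CFRP laminate.
Normalizing units and computing the index:
  PEEK: E = 3.673 GPa, ρ = 1303 kg/m³
  gray cast iron: E = 139.2 GPa, ρ = 7224 kg/m³
  soda-lime glass: E = 73.84 GPa, ρ = 2533 kg/m³
  alloy steel: E = 208.4 GPa, ρ = 7881 kg/m³
  CFRP laminate: E = 83.36 GPa, ρ = 1540 kg/m³
  CFRP laminate: M = 2.84×10⁻³
  soda-lime glass: M = 1.66×10⁻³
  PEEK: M = 1.18×10⁻³
  alloy steel: M = 0.752×10⁻³
  gray cast iron: M = 0.717×10⁻³
CFRP laminate has the largest M.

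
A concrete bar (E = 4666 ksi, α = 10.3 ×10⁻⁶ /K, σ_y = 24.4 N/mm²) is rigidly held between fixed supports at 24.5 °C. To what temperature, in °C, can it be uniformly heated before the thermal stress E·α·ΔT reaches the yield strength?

98.1 °C

E = 4666 ksi = 32.17 GPa.
σ_y = 24.4 N/mm² = 24.40 MPa.
E·α·ΔT = 24.40 MPa ⇒ ΔT = 24.40 / (32.17×10³ × 10.3×10⁻⁶) = 73.64 K.
T = 24.5 + 73.64 = 98.14 °C.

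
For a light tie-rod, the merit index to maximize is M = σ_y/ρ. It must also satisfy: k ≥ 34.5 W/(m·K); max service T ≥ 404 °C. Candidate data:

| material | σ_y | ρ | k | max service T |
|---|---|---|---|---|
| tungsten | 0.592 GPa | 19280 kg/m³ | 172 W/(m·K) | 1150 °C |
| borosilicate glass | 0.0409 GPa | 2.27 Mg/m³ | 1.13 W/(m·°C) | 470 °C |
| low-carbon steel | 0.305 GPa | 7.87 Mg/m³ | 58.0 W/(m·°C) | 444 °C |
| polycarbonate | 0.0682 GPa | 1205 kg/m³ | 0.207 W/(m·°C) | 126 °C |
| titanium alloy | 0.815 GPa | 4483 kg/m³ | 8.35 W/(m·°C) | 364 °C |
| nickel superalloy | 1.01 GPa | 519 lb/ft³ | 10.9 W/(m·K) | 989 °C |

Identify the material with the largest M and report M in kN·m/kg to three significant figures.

Screen on constraints: k ≥ 34.5 W/(m·K); max service T ≥ 404 °C. Survivors: tungsten, low-carbon steel.
Normalizing units and computing the index:
  tungsten: σ_y = 592.0 MPa, ρ = 19280 kg/m³
  low-carbon steel: σ_y = 305.0 MPa, ρ = 7870 kg/m³
  low-carbon steel: M = 38.8 kN·m/kg
  tungsten: M = 30.7 kN·m/kg
The maximum is for low-carbon steel.

low-carbon steel, M = 38.8 kN·m/kg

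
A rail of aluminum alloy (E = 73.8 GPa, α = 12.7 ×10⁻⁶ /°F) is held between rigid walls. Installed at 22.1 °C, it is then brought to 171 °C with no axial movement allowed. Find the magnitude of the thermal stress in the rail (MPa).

α = 12.7×10⁻⁶/°F × 9/5 = 22.9×10⁻⁶/K.
ΔT = 148.9 K. Constrained thermal stress σ = E·α·ΔT = 73.80×10³ MPa × 22.9×10⁻⁶ × 148.9 = 251 MPa (compressive).

251 MPa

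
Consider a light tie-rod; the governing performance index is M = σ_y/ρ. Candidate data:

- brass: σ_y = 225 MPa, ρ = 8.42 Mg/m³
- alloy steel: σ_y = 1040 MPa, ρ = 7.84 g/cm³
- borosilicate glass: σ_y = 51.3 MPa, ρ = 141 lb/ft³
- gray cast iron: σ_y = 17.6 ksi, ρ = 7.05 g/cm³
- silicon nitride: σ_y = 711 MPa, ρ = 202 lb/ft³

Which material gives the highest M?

Convert each candidate to consistent units, then evaluate M:
  brass: σ_y = 225.0 MPa, ρ = 8420 kg/m³
  alloy steel: σ_y = 1040 MPa, ρ = 7840 kg/m³
  borosilicate glass: σ_y = 51.30 MPa, ρ = 2259 kg/m³
  gray cast iron: σ_y = 121.3 MPa, ρ = 7050 kg/m³
  silicon nitride: σ_y = 711.0 MPa, ρ = 3236 kg/m³
  silicon nitride: M = 220 kN·m/kg
  alloy steel: M = 133 kN·m/kg
  brass: M = 26.7 kN·m/kg
  borosilicate glass: M = 22.7 kN·m/kg
  gray cast iron: M = 17.2 kN·m/kg
The maximum is for silicon nitride.

silicon nitride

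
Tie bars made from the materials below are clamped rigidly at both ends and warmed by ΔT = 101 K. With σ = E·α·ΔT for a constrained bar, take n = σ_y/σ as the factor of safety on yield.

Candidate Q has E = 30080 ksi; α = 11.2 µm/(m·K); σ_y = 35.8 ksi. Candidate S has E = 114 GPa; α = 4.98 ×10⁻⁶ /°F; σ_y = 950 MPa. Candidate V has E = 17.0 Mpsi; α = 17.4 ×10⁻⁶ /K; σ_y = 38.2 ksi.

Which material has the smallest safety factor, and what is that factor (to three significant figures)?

candidate Q, n = 1.05

In consistent units (E in GPa, α in ×10⁻⁶/K, σ_y in MPa):
  candidate Q: E = 207.4, α = 11.2, σ_y = 246.8 → σ = 235 MPa, n = 1.05
  candidate S: E = 114.0, α = 8.96, σ_y = 950.0 → σ = 103 MPa, n = 9.20
  candidate V: E = 117.2, α = 17.4, σ_y = 263.4 → σ = 206 MPa, n = 1.28
The minimum is candidate Q at n = 1.05.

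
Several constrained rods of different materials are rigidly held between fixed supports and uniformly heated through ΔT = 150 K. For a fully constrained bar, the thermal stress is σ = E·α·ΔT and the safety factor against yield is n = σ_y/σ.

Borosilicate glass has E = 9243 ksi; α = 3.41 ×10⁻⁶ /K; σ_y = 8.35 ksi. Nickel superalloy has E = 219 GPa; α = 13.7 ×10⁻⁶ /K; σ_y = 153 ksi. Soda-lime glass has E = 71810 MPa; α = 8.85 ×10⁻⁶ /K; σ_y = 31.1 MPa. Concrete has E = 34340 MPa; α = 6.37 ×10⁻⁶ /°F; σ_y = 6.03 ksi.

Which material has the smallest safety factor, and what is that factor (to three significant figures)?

In consistent units (E in GPa, α in ×10⁻⁶/K, σ_y in MPa):
  borosilicate glass: E = 63.73, α = 3.41, σ_y = 57.57 → σ = 32.6 MPa, n = 1.77
  nickel superalloy: E = 219.0, α = 13.7, σ_y = 1055 → σ = 450 MPa, n = 2.34
  soda-lime glass: E = 71.81, α = 8.85, σ_y = 31.10 → σ = 95.3 MPa, n = 0.326
  concrete: E = 34.34, α = 11.5, σ_y = 41.58 → σ = 59.1 MPa, n = 0.704
Smallest n: soda-lime glass with n = 0.326.

soda-lime glass, n = 0.326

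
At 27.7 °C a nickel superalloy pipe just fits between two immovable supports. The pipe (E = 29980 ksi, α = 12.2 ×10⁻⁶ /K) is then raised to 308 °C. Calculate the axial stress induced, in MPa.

707 MPa

E = 29980 ksi = 206.7 GPa.
ΔT = 280.3 K. Constrained thermal stress σ = E·α·ΔT = 206.7×10³ MPa × 12.2×10⁻⁶ × 280.3 = 707 MPa (compressive).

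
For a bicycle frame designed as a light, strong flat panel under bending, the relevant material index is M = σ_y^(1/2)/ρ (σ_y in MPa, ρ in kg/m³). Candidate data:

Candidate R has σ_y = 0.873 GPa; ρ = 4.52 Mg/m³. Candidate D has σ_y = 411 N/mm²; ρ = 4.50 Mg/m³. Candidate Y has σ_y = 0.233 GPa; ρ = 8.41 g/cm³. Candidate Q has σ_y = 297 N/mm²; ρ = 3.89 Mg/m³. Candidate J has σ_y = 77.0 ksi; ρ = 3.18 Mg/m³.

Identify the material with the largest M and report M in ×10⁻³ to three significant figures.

candidate J, M = 7.25×10⁻³

After converting to SI:
  candidate R: σ_y = 873.0 MPa, ρ = 4520 kg/m³
  candidate D: σ_y = 411.0 MPa, ρ = 4500 kg/m³
  candidate Y: σ_y = 233.0 MPa, ρ = 8410 kg/m³
  candidate Q: σ_y = 297.0 MPa, ρ = 3890 kg/m³
  candidate J: σ_y = 530.9 MPa, ρ = 3180 kg/m³
  candidate J: M = 7.25×10⁻³
  candidate R: M = 6.54×10⁻³
  candidate D: M = 4.51×10⁻³
  candidate Q: M = 4.43×10⁻³
  candidate Y: M = 1.82×10⁻³
Candidate J ranks first.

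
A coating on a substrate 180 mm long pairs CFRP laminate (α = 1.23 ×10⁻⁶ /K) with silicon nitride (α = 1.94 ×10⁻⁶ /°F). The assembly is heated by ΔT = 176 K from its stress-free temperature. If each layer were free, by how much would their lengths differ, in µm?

71.7 µm

silicon nitride: α = 1.94×10⁻⁶/°F × 9/5 = 3.49×10⁻⁶/K.
Δα = |1.23 − 3.49|×10⁻⁶/K = 2.26×10⁻⁶/K.
ΔL_mismatch = Δα·L·ΔT = 2.26×10⁻⁶ × 180.0 mm × 176.0 K = 71.7 µm.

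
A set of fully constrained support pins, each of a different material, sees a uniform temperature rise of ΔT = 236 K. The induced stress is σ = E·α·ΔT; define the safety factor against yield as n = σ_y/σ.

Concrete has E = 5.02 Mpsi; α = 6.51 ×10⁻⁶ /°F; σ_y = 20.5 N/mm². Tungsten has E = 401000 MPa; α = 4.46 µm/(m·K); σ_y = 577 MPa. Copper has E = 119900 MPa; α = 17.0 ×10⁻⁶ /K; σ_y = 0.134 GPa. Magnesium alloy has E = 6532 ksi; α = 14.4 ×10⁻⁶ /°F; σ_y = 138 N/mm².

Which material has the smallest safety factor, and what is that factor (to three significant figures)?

With everything in SI (GPa, ×10⁻⁶/K, MPa):
  concrete: E = 34.61, α = 11.7, σ_y = 20.50 → σ = 95.7 MPa, n = 0.214
  tungsten: E = 401.0, α = 4.46, σ_y = 577.0 → σ = 422 MPa, n = 1.37
  copper: E = 119.9, α = 17.0, σ_y = 134.0 → σ = 481 MPa, n = 0.279
  magnesium alloy: E = 45.04, α = 25.9, σ_y = 138.0 → σ = 275 MPa, n = 0.501
Smallest n: concrete with n = 0.214.

concrete, n = 0.214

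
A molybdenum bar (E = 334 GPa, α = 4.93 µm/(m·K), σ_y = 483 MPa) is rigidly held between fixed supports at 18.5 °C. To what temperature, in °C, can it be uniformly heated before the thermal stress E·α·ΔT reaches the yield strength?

312 °C

E·α·ΔT = 483.0 MPa ⇒ ΔT = 483.0 / (334.0×10³ × 4.93×10⁻⁶) = 293.3 K.
T = 18.5 + 293.3 = 311.8 °C.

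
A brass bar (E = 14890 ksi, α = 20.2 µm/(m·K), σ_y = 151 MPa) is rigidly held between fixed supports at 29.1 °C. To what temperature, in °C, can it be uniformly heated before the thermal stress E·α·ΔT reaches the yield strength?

102 °C

E = 14890 ksi = 102.7 GPa.
E·α·ΔT = 151.0 MPa ⇒ ΔT = 151.0 / (102.7×10³ × 20.2×10⁻⁶) = 72.81 K.
T = 29.1 + 72.81 = 101.9 °C.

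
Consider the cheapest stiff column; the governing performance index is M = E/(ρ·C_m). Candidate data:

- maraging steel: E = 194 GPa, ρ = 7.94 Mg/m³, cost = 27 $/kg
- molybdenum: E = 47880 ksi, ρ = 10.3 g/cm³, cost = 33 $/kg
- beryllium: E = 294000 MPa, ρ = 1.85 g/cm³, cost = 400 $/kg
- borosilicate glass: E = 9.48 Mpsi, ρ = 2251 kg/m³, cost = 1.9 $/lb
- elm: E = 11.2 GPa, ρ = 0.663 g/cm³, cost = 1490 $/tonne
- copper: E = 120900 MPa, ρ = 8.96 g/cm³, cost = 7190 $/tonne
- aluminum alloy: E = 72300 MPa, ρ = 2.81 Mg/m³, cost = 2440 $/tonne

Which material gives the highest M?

elm

Putting every candidate on a common basis:
  maraging steel: E = 194.0 GPa, ρ = 7940 kg/m³, cost = 27.00 $/kg
  molybdenum: E = 330.1 GPa, ρ = 10300 kg/m³, cost = 33.00 $/kg
  beryllium: E = 294.0 GPa, ρ = 1850 kg/m³, cost = 400.0 $/kg
  borosilicate glass: E = 65.36 GPa, ρ = 2251 kg/m³, cost = 4.189 $/kg
  elm: E = 11.20 GPa, ρ = 663.0 kg/m³, cost = 1.490 $/kg
  copper: E = 120.9 GPa, ρ = 8960 kg/m³, cost = 7.190 $/kg
  aluminum alloy: E = 72.30 GPa, ρ = 2810 kg/m³, cost = 2.440 $/kg
  elm: M = 11.3 MN·m per $
  aluminum alloy: M = 10.5 MN·m per $
  borosilicate glass: M = 6.93 MN·m per $
  copper: M = 1.88 MN·m per $
  molybdenum: M = 0.971 MN·m per $
  maraging steel: M = 0.905 MN·m per $
  beryllium: M = 0.397 MN·m per $
Elm has the largest M.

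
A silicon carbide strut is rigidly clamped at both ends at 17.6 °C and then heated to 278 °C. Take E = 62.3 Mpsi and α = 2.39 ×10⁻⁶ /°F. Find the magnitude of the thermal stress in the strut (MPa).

E = 62.3 Mpsi = 429.5 GPa.
α = 2.39×10⁻⁶/°F × 9/5 = 4.30×10⁻⁶/K.
ΔT = 260.4 K. Constrained thermal stress σ = E·α·ΔT = 429.5×10³ MPa × 4.30×10⁻⁶ × 260.4 = 481 MPa (compressive).

481 MPa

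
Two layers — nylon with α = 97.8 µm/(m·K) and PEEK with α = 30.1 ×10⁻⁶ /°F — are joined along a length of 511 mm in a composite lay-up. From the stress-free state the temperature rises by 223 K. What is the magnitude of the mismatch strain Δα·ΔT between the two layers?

PEEK: α = 30.1×10⁻⁶/°F × 9/5 = 54.2×10⁻⁶/K.
Δα = |97.8 − 54.2|×10⁻⁶/K = 43.6×10⁻⁶/K.
Mismatch strain = Δα·ΔT = 43.6×10⁻⁶ × 223.0 = 9.73×10⁻³.

9.73×10⁻³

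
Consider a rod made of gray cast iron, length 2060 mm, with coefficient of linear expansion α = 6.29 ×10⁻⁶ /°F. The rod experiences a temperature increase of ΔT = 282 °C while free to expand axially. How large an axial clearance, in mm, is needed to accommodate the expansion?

Convert α: 6.29×10⁻⁶/°F × (9/5) = 11.3×10⁻⁶/K.
ΔL = α·L₀·ΔT = 11.3×10⁻⁶ × 2060 mm × 282.0 K = 6.58 mm.

6.58 mm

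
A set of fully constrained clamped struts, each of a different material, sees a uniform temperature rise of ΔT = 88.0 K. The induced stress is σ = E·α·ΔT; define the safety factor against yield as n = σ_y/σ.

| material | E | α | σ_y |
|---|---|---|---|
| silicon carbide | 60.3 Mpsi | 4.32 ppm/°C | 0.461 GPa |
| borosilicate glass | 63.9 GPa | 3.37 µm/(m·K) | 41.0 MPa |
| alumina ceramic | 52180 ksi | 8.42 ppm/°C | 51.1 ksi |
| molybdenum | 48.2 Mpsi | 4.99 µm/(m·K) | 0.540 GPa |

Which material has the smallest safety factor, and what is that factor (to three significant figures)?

With everything in SI (GPa, ×10⁻⁶/K, MPa):
  silicon carbide: E = 415.8, α = 4.32, σ_y = 461.0 → σ = 158 MPa, n = 2.92
  borosilicate glass: E = 63.90, α = 3.37, σ_y = 41.00 → σ = 19.0 MPa, n = 2.16
  alumina ceramic: E = 359.8, α = 8.42, σ_y = 352.3 → σ = 267 MPa, n = 1.32
  molybdenum: E = 332.3, α = 4.99, σ_y = 540.0 → σ = 146 MPa, n = 3.70
Alumina ceramic has the lowest safety factor, n = 1.32.

alumina ceramic, n = 1.32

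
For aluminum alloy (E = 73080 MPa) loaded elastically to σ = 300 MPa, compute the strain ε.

E = 73080 MPa = 73.08 GPa = 73080 MPa.
ε = σ/E = 300 / 73080 = 4.11×10⁻³.

4.11×10⁻³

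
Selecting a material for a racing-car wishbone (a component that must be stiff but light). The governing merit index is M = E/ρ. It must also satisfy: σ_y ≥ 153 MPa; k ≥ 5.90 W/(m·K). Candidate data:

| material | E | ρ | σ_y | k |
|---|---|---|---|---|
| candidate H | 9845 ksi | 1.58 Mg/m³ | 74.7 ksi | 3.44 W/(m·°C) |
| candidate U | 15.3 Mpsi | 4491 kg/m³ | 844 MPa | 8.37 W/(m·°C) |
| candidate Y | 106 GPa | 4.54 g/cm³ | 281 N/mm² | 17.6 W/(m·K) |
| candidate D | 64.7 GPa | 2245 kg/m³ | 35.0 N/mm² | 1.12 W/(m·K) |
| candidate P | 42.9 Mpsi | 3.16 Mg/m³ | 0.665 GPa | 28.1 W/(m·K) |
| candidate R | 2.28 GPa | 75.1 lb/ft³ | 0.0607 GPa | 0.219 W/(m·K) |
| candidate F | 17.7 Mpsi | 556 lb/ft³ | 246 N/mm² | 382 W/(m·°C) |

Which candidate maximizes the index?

Screen on constraints: σ_y ≥ 153 MPa; k ≥ 5.90 W/(m·K). Survivors: candidate U, candidate Y, candidate P, candidate F.
Normalizing units and computing the index:
  candidate U: E = 105.5 GPa, ρ = 4491 kg/m³
  candidate Y: E = 106.0 GPa, ρ = 4540 kg/m³
  candidate P: E = 295.8 GPa, ρ = 3160 kg/m³
  candidate F: E = 122.0 GPa, ρ = 8906 kg/m³
  candidate P: M = 93.6 MN·m/kg
  candidate U: M = 23.5 MN·m/kg
  candidate Y: M = 23.3 MN·m/kg
  candidate F: M = 13.7 MN·m/kg
Candidate P ranks first.

candidate P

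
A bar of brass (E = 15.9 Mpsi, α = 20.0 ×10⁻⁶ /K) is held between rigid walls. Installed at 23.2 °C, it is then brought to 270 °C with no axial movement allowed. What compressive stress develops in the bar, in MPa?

E = 15.9 Mpsi = 109.6 GPa.
ΔT = 246.8 K. Constrained thermal stress σ = E·α·ΔT = 109.6×10³ MPa × 20.0×10⁻⁶ × 246.8 = 541 MPa (compressive).

541 MPa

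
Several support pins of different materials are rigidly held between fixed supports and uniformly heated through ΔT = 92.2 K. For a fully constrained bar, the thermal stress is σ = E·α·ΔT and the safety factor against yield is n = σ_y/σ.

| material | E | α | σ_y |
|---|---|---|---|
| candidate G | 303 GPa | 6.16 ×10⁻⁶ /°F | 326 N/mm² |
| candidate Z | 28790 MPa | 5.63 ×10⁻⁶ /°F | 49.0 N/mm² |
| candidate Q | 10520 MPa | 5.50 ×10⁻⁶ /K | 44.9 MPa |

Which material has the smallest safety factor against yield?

With everything in SI (GPa, ×10⁻⁶/K, MPa):
  candidate G: E = 303.0, α = 11.1, σ_y = 326.0 → σ = 310 MPa, n = 1.05
  candidate Z: E = 28.79, α = 10.1, σ_y = 49.00 → σ = 26.9 MPa, n = 1.82
  candidate Q: E = 10.52, α = 5.50, σ_y = 44.90 → σ = 5.33 MPa, n = 8.42
Candidate G has the lowest safety factor, n = 1.05.

candidate G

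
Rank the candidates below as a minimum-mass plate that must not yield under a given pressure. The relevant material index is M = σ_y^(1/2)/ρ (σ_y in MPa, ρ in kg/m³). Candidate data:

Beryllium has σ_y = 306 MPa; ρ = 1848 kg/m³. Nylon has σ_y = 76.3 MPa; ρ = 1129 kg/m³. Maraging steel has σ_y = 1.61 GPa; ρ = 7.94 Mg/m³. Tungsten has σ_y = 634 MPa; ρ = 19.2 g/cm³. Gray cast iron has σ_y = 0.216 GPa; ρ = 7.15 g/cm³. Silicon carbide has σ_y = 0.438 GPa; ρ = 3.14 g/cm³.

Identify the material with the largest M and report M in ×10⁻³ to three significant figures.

beryllium, M = 9.47×10⁻³

In SI units:
  beryllium: σ_y = 306.0 MPa, ρ = 1848 kg/m³
  nylon: σ_y = 76.30 MPa, ρ = 1129 kg/m³
  maraging steel: σ_y = 1610 MPa, ρ = 7940 kg/m³
  tungsten: σ_y = 634.0 MPa, ρ = 19200 kg/m³
  gray cast iron: σ_y = 216.0 MPa, ρ = 7150 kg/m³
  silicon carbide: σ_y = 438.0 MPa, ρ = 3140 kg/m³
  beryllium: M = 9.47×10⁻³
  nylon: M = 7.74×10⁻³
  silicon carbide: M = 6.67×10⁻³
  maraging steel: M = 5.05×10⁻³
  gray cast iron: M = 2.06×10⁻³
  tungsten: M = 1.31×10⁻³
Highest index: beryllium.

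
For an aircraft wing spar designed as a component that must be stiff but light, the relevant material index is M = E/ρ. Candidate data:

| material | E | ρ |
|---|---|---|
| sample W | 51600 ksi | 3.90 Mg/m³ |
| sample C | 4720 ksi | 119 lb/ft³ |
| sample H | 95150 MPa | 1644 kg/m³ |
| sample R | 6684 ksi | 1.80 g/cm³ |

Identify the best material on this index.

Putting every candidate on a common basis:
  sample W: E = 355.8 GPa, ρ = 3900 kg/m³
  sample C: E = 32.54 GPa, ρ = 1906 kg/m³
  sample H: E = 95.15 GPa, ρ = 1644 kg/m³
  sample R: E = 46.08 GPa, ρ = 1800 kg/m³
  sample W: M = 91.2 MN·m/kg
  sample H: M = 57.9 MN·m/kg
  sample R: M = 25.6 MN·m/kg
  sample C: M = 17.1 MN·m/kg
The maximum is for sample W.

sample W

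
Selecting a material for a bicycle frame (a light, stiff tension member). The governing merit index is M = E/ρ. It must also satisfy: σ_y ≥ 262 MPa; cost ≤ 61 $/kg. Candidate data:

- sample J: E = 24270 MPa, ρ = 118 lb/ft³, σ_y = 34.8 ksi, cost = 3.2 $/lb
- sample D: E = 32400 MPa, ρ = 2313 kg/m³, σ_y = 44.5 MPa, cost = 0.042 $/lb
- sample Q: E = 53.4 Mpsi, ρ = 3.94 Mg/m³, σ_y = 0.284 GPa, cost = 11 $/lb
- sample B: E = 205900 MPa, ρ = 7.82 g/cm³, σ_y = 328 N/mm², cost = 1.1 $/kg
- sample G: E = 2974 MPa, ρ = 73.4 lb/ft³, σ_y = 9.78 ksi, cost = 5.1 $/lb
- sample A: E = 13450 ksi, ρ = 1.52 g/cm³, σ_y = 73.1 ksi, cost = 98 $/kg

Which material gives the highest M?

Screen on constraints: σ_y ≥ 262 MPa; cost ≤ 61 $/kg. Survivors: sample Q, sample B.
Normalizing units and computing the index:
  sample Q: E = 368.2 GPa, ρ = 3940 kg/m³
  sample B: E = 205.9 GPa, ρ = 7820 kg/m³
  sample Q: M = 93.4 MN·m/kg
  sample B: M = 26.3 MN·m/kg
The maximum is for sample Q.

sample Q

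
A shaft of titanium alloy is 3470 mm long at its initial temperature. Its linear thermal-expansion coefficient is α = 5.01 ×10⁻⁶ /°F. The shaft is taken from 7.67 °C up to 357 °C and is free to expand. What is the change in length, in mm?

10.9 mm

Convert α: 5.01×10⁻⁶/°F × (9/5) = 9.02×10⁻⁶/K.
ΔT = 357 − 7.67 = 349.3 K.
ΔL = α·L₀·ΔT = 9.02×10⁻⁶ × 3470 mm × 349.3 K = 10.9 mm.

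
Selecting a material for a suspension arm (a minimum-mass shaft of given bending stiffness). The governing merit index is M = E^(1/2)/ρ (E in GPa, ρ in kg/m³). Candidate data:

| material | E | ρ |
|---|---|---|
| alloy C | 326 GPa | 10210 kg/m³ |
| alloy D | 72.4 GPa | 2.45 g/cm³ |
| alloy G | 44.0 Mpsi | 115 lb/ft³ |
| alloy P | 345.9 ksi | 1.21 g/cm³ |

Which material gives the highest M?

Normalizing units and computing the index:
  alloy C: E = 326.0 GPa, ρ = 10210 kg/m³
  alloy D: E = 72.40 GPa, ρ = 2450 kg/m³
  alloy G: E = 303.4 GPa, ρ = 1842 kg/m³
  alloy P: E = 2.385 GPa, ρ = 1210 kg/m³
  alloy G: M = 9.46×10⁻³
  alloy D: M = 3.47×10⁻³
  alloy C: M = 1.77×10⁻³
  alloy P: M = 1.28×10⁻³
Highest index: alloy G.

alloy G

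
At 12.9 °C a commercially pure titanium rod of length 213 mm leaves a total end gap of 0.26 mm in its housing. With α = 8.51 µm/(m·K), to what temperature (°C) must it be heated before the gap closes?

α·L₀·ΔT = 0.26 mm ⇒ ΔT = 0.26 / (8.51×10⁻⁶ × 213.0) = 143.4 K.
T = 12.9 + 143.4 = 156.3 °C.

156 °C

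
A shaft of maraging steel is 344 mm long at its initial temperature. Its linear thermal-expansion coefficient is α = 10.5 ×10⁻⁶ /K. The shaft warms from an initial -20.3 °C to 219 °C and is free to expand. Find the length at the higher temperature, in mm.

ΔT = 219 − (-20.3) = 239.3 K.
ΔL = α·L₀·ΔT = 10.5×10⁻⁶ × 344 mm × 239.3 K = 0.864 mm.
L = L₀ + ΔL = 344 + 0.864 = 344.86 mm.

344.86 mm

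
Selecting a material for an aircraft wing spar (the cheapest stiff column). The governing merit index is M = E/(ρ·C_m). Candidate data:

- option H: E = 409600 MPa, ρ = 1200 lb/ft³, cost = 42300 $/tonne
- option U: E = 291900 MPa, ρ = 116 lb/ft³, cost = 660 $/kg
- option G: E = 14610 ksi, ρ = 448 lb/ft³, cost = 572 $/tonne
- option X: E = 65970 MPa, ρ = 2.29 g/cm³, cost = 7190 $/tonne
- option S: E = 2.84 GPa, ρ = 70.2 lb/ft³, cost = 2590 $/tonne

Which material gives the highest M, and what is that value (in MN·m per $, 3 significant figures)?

In SI units:
  option H: E = 409.6 GPa, ρ = 19220 kg/m³, cost = 42.30 $/kg
  option U: E = 291.9 GPa, ρ = 1858 kg/m³, cost = 660.0 $/kg
  option G: E = 100.7 GPa, ρ = 7176 kg/m³, cost = 0.5720 $/kg
  option X: E = 65.97 GPa, ρ = 2290 kg/m³, cost = 7.190 $/kg
  option S: E = 2.840 GPa, ρ = 1124 kg/m³, cost = 2.590 $/kg
  option G: M = 24.5 MN·m per $
  option X: M = 4.01 MN·m per $
  option S: M = 0.975 MN·m per $
  option H: M = 0.504 MN·m per $
  option U: M = 0.238 MN·m per $
Option G has the largest M.

option G, M = 24.5 MN·m per $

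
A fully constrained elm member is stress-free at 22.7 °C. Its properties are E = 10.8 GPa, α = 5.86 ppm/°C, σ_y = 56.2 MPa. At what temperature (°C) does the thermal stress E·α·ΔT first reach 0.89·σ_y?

E·α·ΔT = 50.02 MPa ⇒ ΔT = 50.02 / (10.80×10³ × 5.86×10⁻⁶) = 790.3 K.
T = 22.7 + 790.3 = 813.0 °C.

813 °C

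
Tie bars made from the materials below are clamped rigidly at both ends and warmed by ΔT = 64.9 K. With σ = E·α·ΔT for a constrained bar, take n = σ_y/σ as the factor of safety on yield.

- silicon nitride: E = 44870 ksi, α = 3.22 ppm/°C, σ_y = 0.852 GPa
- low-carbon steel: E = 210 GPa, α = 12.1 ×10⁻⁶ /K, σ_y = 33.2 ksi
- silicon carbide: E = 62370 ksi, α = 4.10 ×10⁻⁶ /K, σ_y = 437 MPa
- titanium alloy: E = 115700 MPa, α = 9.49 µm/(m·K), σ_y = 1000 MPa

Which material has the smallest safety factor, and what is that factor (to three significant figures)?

low-carbon steel, n = 1.39

Converting E to GPa, α to ×10⁻⁶/K, σ_y to MPa, then σ and n for each:
  silicon nitride: E = 309.4, α = 3.22, σ_y = 852.0 → σ = 64.7 MPa, n = 13.2
  low-carbon steel: E = 210.0, α = 12.1, σ_y = 228.9 → σ = 165 MPa, n = 1.39
  silicon carbide: E = 430.0, α = 4.10, σ_y = 437.0 → σ = 114 MPa, n = 3.82
  titanium alloy: E = 115.7, α = 9.49, σ_y = 1000 → σ = 71.3 MPa, n = 14.0
The minimum is low-carbon steel at n = 1.39.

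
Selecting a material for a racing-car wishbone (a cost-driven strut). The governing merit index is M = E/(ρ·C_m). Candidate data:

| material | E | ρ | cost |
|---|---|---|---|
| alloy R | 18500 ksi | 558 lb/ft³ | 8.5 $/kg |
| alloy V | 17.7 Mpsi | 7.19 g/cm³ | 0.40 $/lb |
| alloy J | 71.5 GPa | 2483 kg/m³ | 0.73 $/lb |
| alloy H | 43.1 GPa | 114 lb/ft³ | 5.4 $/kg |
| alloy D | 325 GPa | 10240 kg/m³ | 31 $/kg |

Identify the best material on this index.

Putting every candidate on a common basis:
  alloy R: E = 127.6 GPa, ρ = 8938 kg/m³, cost = 8.500 $/kg
  alloy V: E = 122.0 GPa, ρ = 7190 kg/m³, cost = 0.8818 $/kg
  alloy J: E = 71.50 GPa, ρ = 2483 kg/m³, cost = 1.609 $/kg
  alloy H: E = 43.10 GPa, ρ = 1826 kg/m³, cost = 5.400 $/kg
  alloy D: E = 325.0 GPa, ρ = 10240 kg/m³, cost = 31.00 $/kg
  alloy V: M = 19.2 MN·m per $
  alloy J: M = 17.9 MN·m per $
  alloy H: M = 4.37 MN·m per $
  alloy R: M = 1.68 MN·m per $
  alloy D: M = 1.02 MN·m per $
Highest index: alloy V.

alloy V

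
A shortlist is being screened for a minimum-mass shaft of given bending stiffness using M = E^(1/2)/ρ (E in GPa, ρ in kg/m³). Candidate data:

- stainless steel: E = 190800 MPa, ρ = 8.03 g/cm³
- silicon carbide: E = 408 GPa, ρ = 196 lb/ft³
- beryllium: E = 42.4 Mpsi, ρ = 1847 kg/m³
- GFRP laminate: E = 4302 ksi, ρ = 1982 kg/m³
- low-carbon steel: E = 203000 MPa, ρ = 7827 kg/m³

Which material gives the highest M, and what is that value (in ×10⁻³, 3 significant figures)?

beryllium, M = 9.26×10⁻³

In SI units:
  stainless steel: E = 190.8 GPa, ρ = 8030 kg/m³
  silicon carbide: E = 408.0 GPa, ρ = 3140 kg/m³
  beryllium: E = 292.3 GPa, ρ = 1847 kg/m³
  GFRP laminate: E = 29.66 GPa, ρ = 1982 kg/m³
  low-carbon steel: E = 203.0 GPa, ρ = 7827 kg/m³
  beryllium: M = 9.26×10⁻³
  silicon carbide: M = 6.43×10⁻³
  GFRP laminate: M = 2.75×10⁻³
  low-carbon steel: M = 1.82×10⁻³
  stainless steel: M = 1.72×10⁻³
The maximum is for beryllium.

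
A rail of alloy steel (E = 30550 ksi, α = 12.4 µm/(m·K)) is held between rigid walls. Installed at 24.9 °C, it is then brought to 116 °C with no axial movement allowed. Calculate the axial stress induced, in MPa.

E = 30550 ksi = 210.6 GPa.
ΔT = 91.10 K. Constrained thermal stress σ = E·α·ΔT = 210.6×10³ MPa × 12.4×10⁻⁶ × 91.10 = 238 MPa (compressive).

238 MPa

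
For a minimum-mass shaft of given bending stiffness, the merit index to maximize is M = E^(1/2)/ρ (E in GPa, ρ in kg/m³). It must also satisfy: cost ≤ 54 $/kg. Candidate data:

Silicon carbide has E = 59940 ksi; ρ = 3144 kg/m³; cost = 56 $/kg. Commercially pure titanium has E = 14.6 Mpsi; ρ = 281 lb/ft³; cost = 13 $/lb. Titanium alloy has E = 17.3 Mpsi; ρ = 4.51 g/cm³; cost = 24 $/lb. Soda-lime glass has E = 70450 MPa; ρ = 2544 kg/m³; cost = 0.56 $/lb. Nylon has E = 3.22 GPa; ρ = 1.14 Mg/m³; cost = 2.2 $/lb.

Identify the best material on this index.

Screen on constraints: cost ≤ 54 $/kg. Survivors: commercially pure titanium, titanium alloy, soda-lime glass, nylon.
In SI units:
  commercially pure titanium: E = 100.7 GPa, ρ = 4501 kg/m³
  titanium alloy: E = 119.3 GPa, ρ = 4510 kg/m³
  soda-lime glass: E = 70.45 GPa, ρ = 2544 kg/m³
  nylon: E = 3.220 GPa, ρ = 1140 kg/m³
  soda-lime glass: M = 3.30×10⁻³
  titanium alloy: M = 2.42×10⁻³
  commercially pure titanium: M = 2.23×10⁻³
  nylon: M = 1.57×10⁻³
Soda-lime glass has the largest M.

soda-lime glass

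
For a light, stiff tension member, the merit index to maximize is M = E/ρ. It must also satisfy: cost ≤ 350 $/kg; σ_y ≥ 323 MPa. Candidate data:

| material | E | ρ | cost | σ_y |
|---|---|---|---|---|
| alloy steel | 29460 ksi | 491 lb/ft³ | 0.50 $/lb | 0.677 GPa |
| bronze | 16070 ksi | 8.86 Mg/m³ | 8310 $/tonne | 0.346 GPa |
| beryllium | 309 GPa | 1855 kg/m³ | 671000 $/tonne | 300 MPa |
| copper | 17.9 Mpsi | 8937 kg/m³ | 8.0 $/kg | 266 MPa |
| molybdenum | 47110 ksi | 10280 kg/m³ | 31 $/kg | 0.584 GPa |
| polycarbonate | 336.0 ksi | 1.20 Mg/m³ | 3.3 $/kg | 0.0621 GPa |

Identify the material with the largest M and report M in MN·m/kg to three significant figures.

Screen on constraints: cost ≤ 350 $/kg; σ_y ≥ 323 MPa. Survivors: alloy steel, bronze, molybdenum.
Putting every candidate on a common basis:
  alloy steel: E = 203.1 GPa, ρ = 7865 kg/m³
  bronze: E = 110.8 GPa, ρ = 8860 kg/m³
  molybdenum: E = 324.8 GPa, ρ = 10280 kg/m³
  molybdenum: M = 31.6 MN·m/kg
  alloy steel: M = 25.8 MN·m/kg
  bronze: M = 12.5 MN·m/kg
The maximum is for molybdenum.

molybdenum, M = 31.6 MN·m/kg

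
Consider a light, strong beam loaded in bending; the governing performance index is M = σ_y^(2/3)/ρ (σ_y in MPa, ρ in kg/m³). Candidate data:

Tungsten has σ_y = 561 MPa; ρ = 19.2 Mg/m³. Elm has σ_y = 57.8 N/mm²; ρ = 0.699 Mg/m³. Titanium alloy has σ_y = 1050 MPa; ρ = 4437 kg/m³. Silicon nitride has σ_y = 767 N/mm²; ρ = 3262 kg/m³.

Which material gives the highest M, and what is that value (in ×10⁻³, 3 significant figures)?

Normalizing units and computing the index:
  tungsten: σ_y = 561.0 MPa, ρ = 19200 kg/m³
  elm: σ_y = 57.80 MPa, ρ = 699.0 kg/m³
  titanium alloy: σ_y = 1050 MPa, ρ = 4437 kg/m³
  silicon nitride: σ_y = 767.0 MPa, ρ = 3262 kg/m³
  silicon nitride: M = 25.7×10⁻³
  titanium alloy: M = 23.3×10⁻³
  elm: M = 21.4×10⁻³
  tungsten: M = 3.54×10⁻³
Silicon nitride ranks first.

silicon nitride, M = 25.7×10⁻³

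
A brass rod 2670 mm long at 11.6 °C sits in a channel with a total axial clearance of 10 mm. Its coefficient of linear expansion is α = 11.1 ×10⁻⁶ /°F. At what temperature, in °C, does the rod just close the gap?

α = 11.1×10⁻⁶/°F × 9/5 = 20.0×10⁻⁶/K.
α·L₀·ΔT = 10.0 mm ⇒ ΔT = 10.0 / (20.0×10⁻⁶ × 2670.0) = 187.5 K.
T = 11.6 + 187.5 = 199.1 °C.

199 °C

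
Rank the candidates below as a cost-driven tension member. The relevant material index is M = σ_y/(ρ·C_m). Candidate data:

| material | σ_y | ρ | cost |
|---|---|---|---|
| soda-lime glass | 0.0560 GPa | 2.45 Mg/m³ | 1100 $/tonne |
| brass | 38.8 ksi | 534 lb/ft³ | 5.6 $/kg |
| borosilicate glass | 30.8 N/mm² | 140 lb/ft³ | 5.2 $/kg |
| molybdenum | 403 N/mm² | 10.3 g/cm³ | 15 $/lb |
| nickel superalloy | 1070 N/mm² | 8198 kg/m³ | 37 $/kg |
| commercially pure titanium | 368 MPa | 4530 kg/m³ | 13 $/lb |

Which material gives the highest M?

After converting to SI:
  soda-lime glass: σ_y = 56.00 MPa, ρ = 2450 kg/m³, cost = 1.100 $/kg
  brass: σ_y = 267.5 MPa, ρ = 8554 kg/m³, cost = 5.600 $/kg
  borosilicate glass: σ_y = 30.80 MPa, ρ = 2243 kg/m³, cost = 5.200 $/kg
  molybdenum: σ_y = 403.0 MPa, ρ = 10300 kg/m³, cost = 33.07 $/kg
  nickel superalloy: σ_y = 1070 MPa, ρ = 8198 kg/m³, cost = 37.00 $/kg
  commercially pure titanium: σ_y = 368.0 MPa, ρ = 4530 kg/m³, cost = 28.66 $/kg
  soda-lime glass: M = 20.8 kN·m per $
  brass: M = 5.58 kN·m per $
  nickel superalloy: M = 3.53 kN·m per $
  commercially pure titanium: M = 2.83 kN·m per $
  borosilicate glass: M = 2.64 kN·m per $
  molybdenum: M = 1.18 kN·m per $
The maximum is for soda-lime glass.

soda-lime glass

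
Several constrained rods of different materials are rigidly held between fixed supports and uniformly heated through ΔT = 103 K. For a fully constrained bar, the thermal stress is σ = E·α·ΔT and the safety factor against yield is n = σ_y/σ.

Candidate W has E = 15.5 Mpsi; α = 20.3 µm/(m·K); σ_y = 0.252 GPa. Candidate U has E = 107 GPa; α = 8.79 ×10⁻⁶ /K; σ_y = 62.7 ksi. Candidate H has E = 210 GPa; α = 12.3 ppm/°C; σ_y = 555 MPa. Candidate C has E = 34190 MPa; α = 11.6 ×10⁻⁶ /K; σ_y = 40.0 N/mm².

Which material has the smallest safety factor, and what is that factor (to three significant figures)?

With everything in SI (GPa, ×10⁻⁶/K, MPa):
  candidate W: E = 106.9, α = 20.3, σ_y = 252.0 → σ = 223 MPa, n = 1.13
  candidate U: E = 107.0, α = 8.79, σ_y = 432.3 → σ = 96.9 MPa, n = 4.46
  candidate H: E = 210.0, α = 12.3, σ_y = 555.0 → σ = 266 MPa, n = 2.09
  candidate C: E = 34.19, α = 11.6, σ_y = 40.00 → σ = 40.9 MPa, n = 0.979
The minimum is candidate C at n = 0.979.

candidate C, n = 0.979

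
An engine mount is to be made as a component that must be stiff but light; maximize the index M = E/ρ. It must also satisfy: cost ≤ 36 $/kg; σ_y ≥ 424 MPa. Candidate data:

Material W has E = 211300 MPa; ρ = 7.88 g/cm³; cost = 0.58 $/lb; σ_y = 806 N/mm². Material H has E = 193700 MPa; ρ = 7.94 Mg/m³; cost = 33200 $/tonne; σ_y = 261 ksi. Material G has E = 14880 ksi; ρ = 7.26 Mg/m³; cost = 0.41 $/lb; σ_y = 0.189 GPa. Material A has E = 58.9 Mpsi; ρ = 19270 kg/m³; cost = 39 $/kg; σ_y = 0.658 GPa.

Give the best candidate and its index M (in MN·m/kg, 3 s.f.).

material W, M = 26.8 MN·m/kg

Screen on constraints: cost ≤ 36 $/kg; σ_y ≥ 424 MPa. Survivors: material W, material H.
Convert each candidate to consistent units, then evaluate M:
  material W: E = 211.3 GPa, ρ = 7880 kg/m³
  material H: E = 193.7 GPa, ρ = 7940 kg/m³
  material W: M = 26.8 MN·m/kg
  material H: M = 24.4 MN·m/kg
Material W has the largest M.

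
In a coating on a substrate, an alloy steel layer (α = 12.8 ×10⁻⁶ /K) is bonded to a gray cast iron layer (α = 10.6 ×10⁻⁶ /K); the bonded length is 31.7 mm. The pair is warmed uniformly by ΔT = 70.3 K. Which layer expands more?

α(alloy steel) = 12.8×10⁻⁶/K vs α(gray cast iron) = 10.6×10⁻⁶/K.
Higher α expands more for the same ΔT: alloy steel.

alloy steel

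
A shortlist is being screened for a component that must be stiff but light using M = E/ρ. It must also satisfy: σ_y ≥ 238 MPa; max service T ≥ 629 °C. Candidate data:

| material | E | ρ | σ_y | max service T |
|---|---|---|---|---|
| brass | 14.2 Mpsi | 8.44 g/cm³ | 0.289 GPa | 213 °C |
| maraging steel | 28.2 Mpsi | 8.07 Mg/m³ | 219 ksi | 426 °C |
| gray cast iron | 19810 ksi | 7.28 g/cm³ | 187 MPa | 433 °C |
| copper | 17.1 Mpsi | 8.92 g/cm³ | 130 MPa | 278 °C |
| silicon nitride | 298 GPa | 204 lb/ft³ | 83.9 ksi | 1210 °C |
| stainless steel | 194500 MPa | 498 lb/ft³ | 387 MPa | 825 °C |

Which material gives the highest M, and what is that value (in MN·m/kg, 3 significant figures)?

Screen on constraints: σ_y ≥ 238 MPa; max service T ≥ 629 °C. Survivors: silicon nitride, stainless steel.
After converting to SI:
  silicon nitride: E = 298.0 GPa, ρ = 3268 kg/m³
  stainless steel: E = 194.5 GPa, ρ = 7977 kg/m³
  silicon nitride: M = 91.2 MN·m/kg
  stainless steel: M = 24.4 MN·m/kg
Silicon nitride ranks first.

silicon nitride, M = 91.2 MN·m/kg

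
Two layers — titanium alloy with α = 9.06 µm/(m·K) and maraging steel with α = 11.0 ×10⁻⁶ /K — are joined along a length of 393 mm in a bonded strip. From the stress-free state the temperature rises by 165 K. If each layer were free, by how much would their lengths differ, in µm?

Δα = |9.06 − 11.0|×10⁻⁶/K = 1.94×10⁻⁶/K.
ΔL_mismatch = Δα·L·ΔT = 1.94×10⁻⁶ × 393.0 mm × 165.0 K = 126 µm.

126 µm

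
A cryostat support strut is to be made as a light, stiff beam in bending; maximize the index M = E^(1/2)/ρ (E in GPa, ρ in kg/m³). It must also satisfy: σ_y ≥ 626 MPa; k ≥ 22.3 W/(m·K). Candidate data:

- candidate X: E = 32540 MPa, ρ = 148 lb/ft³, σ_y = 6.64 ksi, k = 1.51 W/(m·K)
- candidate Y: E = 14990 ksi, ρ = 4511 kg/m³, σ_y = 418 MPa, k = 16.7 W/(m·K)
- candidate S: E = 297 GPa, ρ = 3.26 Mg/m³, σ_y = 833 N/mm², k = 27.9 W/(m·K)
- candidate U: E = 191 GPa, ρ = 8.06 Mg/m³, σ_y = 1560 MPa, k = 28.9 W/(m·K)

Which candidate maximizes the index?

Screen on constraints: σ_y ≥ 626 MPa; k ≥ 22.3 W/(m·K). Survivors: candidate S, candidate U.
Convert each candidate to consistent units, then evaluate M:
  candidate S: E = 297.0 GPa, ρ = 3260 kg/m³
  candidate U: E = 191.0 GPa, ρ = 8060 kg/m³
  candidate S: M = 5.29×10⁻³
  candidate U: M = 1.71×10⁻³
Candidate S ranks first.

candidate S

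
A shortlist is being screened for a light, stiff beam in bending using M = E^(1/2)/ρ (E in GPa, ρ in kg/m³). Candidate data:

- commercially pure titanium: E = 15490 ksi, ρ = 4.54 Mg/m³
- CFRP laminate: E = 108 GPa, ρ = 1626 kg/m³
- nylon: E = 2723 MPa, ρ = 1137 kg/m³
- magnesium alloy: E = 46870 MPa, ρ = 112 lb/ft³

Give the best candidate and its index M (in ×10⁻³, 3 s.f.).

CFRP laminate, M = 6.39×10⁻³

In SI units:
  commercially pure titanium: E = 106.8 GPa, ρ = 4540 kg/m³
  CFRP laminate: E = 108.0 GPa, ρ = 1626 kg/m³
  nylon: E = 2.723 GPa, ρ = 1137 kg/m³
  magnesium alloy: E = 46.87 GPa, ρ = 1794 kg/m³
  CFRP laminate: M = 6.39×10⁻³
  magnesium alloy: M = 3.82×10⁻³
  commercially pure titanium: M = 2.28×10⁻³
  nylon: M = 1.45×10⁻³
The maximum is for CFRP laminate.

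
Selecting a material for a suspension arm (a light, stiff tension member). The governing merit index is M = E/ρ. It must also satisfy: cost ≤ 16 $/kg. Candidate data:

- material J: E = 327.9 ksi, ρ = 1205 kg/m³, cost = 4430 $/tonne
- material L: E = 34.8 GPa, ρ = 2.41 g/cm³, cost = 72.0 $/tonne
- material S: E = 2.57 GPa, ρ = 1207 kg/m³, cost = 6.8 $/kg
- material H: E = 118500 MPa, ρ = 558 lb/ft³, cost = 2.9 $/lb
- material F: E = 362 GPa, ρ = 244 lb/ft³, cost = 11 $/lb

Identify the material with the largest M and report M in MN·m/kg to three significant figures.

material L, M = 14.4 MN·m/kg

Screen on constraints: cost ≤ 16 $/kg. Survivors: material J, material L, material S, material H.
Convert each candidate to consistent units, then evaluate M:
  material J: E = 2.261 GPa, ρ = 1205 kg/m³
  material L: E = 34.80 GPa, ρ = 2410 kg/m³
  material S: E = 2.570 GPa, ρ = 1207 kg/m³
  material H: E = 118.5 GPa, ρ = 8938 kg/m³
  material L: M = 14.4 MN·m/kg
  material H: M = 13.3 MN·m/kg
  material S: M = 2.13 MN·m/kg
  material J: M = 1.88 MN·m/kg
Material L ranks first.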